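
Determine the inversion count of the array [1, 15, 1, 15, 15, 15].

Finding inversions in [1, 15, 1, 15, 15, 15]:

(1, 2): arr[1]=15 > arr[2]=1

Total inversions: 1

The array has 1 inversion(s): (1,2). Each pair (i,j) satisfies i < j and arr[i] > arr[j].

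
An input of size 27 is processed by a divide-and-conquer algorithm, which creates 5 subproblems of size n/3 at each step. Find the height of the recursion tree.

For divide and conquer with division factor 3:

Problem sizes at each level:
Level 0: 27
Level 1: 9
Level 2: 3
Level 3: 1

The root is level 0 and the size-1 base case is level 3 (the tree spans levels 0 through 3, i.e. 4 levels counting the root), so the depth is the number of divisions: log_3(27) = 3

The recursion tree depth is log_3(27) = 3. At each level, the problem size is divided by 3, so it takes 3 divisions to reduce to a base case of size 1. The algorithm makes 5 recursive calls at each level.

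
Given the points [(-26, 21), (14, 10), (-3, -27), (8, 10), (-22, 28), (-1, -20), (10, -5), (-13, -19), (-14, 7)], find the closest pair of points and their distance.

Computing all pairwise distances among 9 points:

d((-26, 21), (14, 10)) = 41.4849
d((-26, 21), (-3, -27)) = 53.2259
d((-26, 21), (8, 10)) = 35.7351
d((-26, 21), (-22, 28)) = 8.0623
d((-26, 21), (-1, -20)) = 48.0208
d((-26, 21), (10, -5)) = 44.4072
d((-26, 21), (-13, -19)) = 42.0595
d((-26, 21), (-14, 7)) = 18.4391
d((14, 10), (-3, -27)) = 40.7185
d((14, 10), (8, 10)) = 6.0 <-- minimum
d((14, 10), (-22, 28)) = 40.2492
d((14, 10), (-1, -20)) = 33.541
d((14, 10), (10, -5)) = 15.5242
d((14, 10), (-13, -19)) = 39.6232
d((14, 10), (-14, 7)) = 28.1603
d((-3, -27), (8, 10)) = 38.6005
d((-3, -27), (-22, 28)) = 58.1893
d((-3, -27), (-1, -20)) = 7.2801
d((-3, -27), (10, -5)) = 25.5539
d((-3, -27), (-13, -19)) = 12.8062
d((-3, -27), (-14, 7)) = 35.7351
d((8, 10), (-22, 28)) = 34.9857
d((8, 10), (-1, -20)) = 31.3209
d((8, 10), (10, -5)) = 15.1327
d((8, 10), (-13, -19)) = 35.805
d((8, 10), (-14, 7)) = 22.2036
d((-22, 28), (-1, -20)) = 52.3927
d((-22, 28), (10, -5)) = 45.9674
d((-22, 28), (-13, -19)) = 47.8539
d((-22, 28), (-14, 7)) = 22.4722
d((-1, -20), (10, -5)) = 18.6011
d((-1, -20), (-13, -19)) = 12.0416
d((-1, -20), (-14, 7)) = 29.9666
d((10, -5), (-13, -19)) = 26.9258
d((10, -5), (-14, 7)) = 26.8328
d((-13, -19), (-14, 7)) = 26.0192

Closest pair: (14, 10) and (8, 10) with distance 6.0

The closest pair is (14, 10) and (8, 10) with Euclidean distance 6.0. For 9 points, brute-force pairwise comparison is shown above. For large n, the divide-and-conquer algorithm (sort by x, recurse on halves, check the dividing strip) achieves O(n log n).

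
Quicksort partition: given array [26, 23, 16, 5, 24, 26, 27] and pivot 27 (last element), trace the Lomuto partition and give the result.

Lomuto partition with pivot = 27:

Initial array: [26, 23, 16, 5, 24, 26, 27]

arr[0]=26 <= 27: swap with position 0, array becomes [26, 23, 16, 5, 24, 26, 27]
arr[1]=23 <= 27: swap with position 1, array becomes [26, 23, 16, 5, 24, 26, 27]
arr[2]=16 <= 27: swap with position 2, array becomes [26, 23, 16, 5, 24, 26, 27]
arr[3]=5 <= 27: swap with position 3, array becomes [26, 23, 16, 5, 24, 26, 27]
arr[4]=24 <= 27: swap with position 4, array becomes [26, 23, 16, 5, 24, 26, 27]
arr[5]=26 <= 27: swap with position 5, array becomes [26, 23, 16, 5, 24, 26, 27]

Place pivot at position 6: [26, 23, 16, 5, 24, 26, 27]
Pivot position: 6

After partitioning with pivot 27, the array becomes [26, 23, 16, 5, 24, 26, 27]. The pivot is placed at index 6. All elements to the left of the pivot are <= 27, and all elements to the right are > 27.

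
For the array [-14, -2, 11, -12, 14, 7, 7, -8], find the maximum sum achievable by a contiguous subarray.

Using Kadane's algorithm on [-14, -2, 11, -12, 14, 7, 7, -8]:

Scanning through the array:
Position 1 (value -2): max_ending_here = -2, max_so_far = -2
Position 2 (value 11): max_ending_here = 11, max_so_far = 11
Position 3 (value -12): max_ending_here = -1, max_so_far = 11
Position 4 (value 14): max_ending_here = 14, max_so_far = 14
Position 5 (value 7): max_ending_here = 21, max_so_far = 21
Position 6 (value 7): max_ending_here = 28, max_so_far = 28
Position 7 (value -8): max_ending_here = 20, max_so_far = 28

Maximum subarray: [14, 7, 7]
Maximum sum: 28

The maximum subarray is [14, 7, 7] with sum 28. This subarray runs from index 4 to index 6.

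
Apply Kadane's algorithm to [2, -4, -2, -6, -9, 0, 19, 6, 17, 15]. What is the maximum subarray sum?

Using Kadane's algorithm on [2, -4, -2, -6, -9, 0, 19, 6, 17, 15]:

Scanning through the array:
Position 1 (value -4): max_ending_here = -2, max_so_far = 2
Position 2 (value -2): max_ending_here = -2, max_so_far = 2
Position 3 (value -6): max_ending_here = -6, max_so_far = 2
Position 4 (value -9): max_ending_here = -9, max_so_far = 2
Position 5 (value 0): max_ending_here = 0, max_so_far = 2
Position 6 (value 19): max_ending_here = 19, max_so_far = 19
Position 7 (value 6): max_ending_here = 25, max_so_far = 25
Position 8 (value 17): max_ending_here = 42, max_so_far = 42
Position 9 (value 15): max_ending_here = 57, max_so_far = 57

Maximum subarray: [0, 19, 6, 17, 15]
Maximum sum: 57

The maximum subarray is [0, 19, 6, 17, 15] with sum 57. This subarray runs from index 5 to index 9.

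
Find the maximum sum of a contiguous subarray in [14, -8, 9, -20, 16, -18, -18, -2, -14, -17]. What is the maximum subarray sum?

Using Kadane's algorithm on [14, -8, 9, -20, 16, -18, -18, -2, -14, -17]:

Scanning through the array:
Position 1 (value -8): max_ending_here = 6, max_so_far = 14
Position 2 (value 9): max_ending_here = 15, max_so_far = 15
Position 3 (value -20): max_ending_here = -5, max_so_far = 15
Position 4 (value 16): max_ending_here = 16, max_so_far = 16
Position 5 (value -18): max_ending_here = -2, max_so_far = 16
Position 6 (value -18): max_ending_here = -18, max_so_far = 16
Position 7 (value -2): max_ending_here = -2, max_so_far = 16
Position 8 (value -14): max_ending_here = -14, max_so_far = 16
Position 9 (value -17): max_ending_here = -17, max_so_far = 16

Maximum subarray: [16]
Maximum sum: 16

The maximum subarray is [16] with sum 16. This subarray runs from index 4 to index 4.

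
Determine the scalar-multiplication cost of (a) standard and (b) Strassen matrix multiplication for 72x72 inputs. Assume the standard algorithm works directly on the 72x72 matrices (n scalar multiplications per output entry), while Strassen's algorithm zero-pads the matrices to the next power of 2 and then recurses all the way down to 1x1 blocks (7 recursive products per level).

Matrix multiplication for 72x72 matrices:

Strassen's algorithm requires power-of-2 dimensions. Pad 72x72 to 128x128 (next power of 2).

Standard algorithm: 72^3 = 373248 multiplications
Strassen's algorithm: 7^(log2(128)) = 7^7 = 823543 multiplications
Difference: 373248 - 823543 = -450295 (Strassen uses MORE here due to padding overhead — for small or just-over-power-of-2 n, padding can outweigh the per-level savings)

Standard: 373248 multiplications (72^3). Strassen: 823543 multiplications (7^7, after padding to 128x128). Strassen reduces 8 recursive multiplications to 7 at each level.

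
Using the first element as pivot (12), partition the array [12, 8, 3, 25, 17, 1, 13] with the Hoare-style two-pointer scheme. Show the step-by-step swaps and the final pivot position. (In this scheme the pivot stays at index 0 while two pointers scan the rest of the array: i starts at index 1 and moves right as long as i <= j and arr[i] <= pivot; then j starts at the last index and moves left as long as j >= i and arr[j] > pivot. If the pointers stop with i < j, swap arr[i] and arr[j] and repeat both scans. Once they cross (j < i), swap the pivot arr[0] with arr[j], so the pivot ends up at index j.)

Hoare-style two-pointer partition with pivot = 12:

Initial array: [12, 8, 3, 25, 17, 1, 13]

Pointers start at i = 1, j = 6.
i stops at index 3 (arr[3]=25 > 12), j stops at index 5 (arr[5]=1 <= 12): swap arr[3] and arr[5], array becomes [12, 8, 3, 1, 17, 25, 13]
i ends at 4, j ends at 3: the pointers have crossed (j < i), so scanning stops.

Swap pivot arr[0] with arr[3] to place pivot at position 3: [1, 8, 3, 12, 17, 25, 13]
Pivot position: 3

After partitioning with pivot 12, the array becomes [1, 8, 3, 12, 17, 25, 13]. The pivot is placed at index 3. All elements to the left of the pivot are <= 12, and all elements to the right are > 12.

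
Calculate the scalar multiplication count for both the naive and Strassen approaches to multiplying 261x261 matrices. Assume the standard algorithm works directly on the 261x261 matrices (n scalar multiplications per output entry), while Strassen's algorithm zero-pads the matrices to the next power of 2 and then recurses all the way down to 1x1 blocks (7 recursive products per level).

Matrix multiplication for 261x261 matrices:

Strassen's algorithm requires power-of-2 dimensions. Pad 261x261 to 512x512 (next power of 2).

Standard algorithm: 261^3 = 17779581 multiplications
Strassen's algorithm: 7^(log2(512)) = 7^9 = 40353607 multiplications
Difference: 17779581 - 40353607 = -22574026 (Strassen uses MORE here due to padding overhead — for small or just-over-power-of-2 n, padding can outweigh the per-level savings)

Standard: 17779581 multiplications (261^3). Strassen: 40353607 multiplications (7^9, after padding to 512x512). Strassen reduces 8 recursive multiplications to 7 at each level.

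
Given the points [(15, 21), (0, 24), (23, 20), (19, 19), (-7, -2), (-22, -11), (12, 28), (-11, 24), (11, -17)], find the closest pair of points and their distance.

Computing all pairwise distances among 9 points:

d((15, 21), (0, 24)) = 15.2971
d((15, 21), (23, 20)) = 8.0623
d((15, 21), (19, 19)) = 4.4721
d((15, 21), (-7, -2)) = 31.8277
d((15, 21), (-22, -11)) = 48.9183
d((15, 21), (12, 28)) = 7.6158
d((15, 21), (-11, 24)) = 26.1725
d((15, 21), (11, -17)) = 38.2099
d((0, 24), (23, 20)) = 23.3452
d((0, 24), (19, 19)) = 19.6469
d((0, 24), (-7, -2)) = 26.9258
d((0, 24), (-22, -11)) = 41.3401
d((0, 24), (12, 28)) = 12.6491
d((0, 24), (-11, 24)) = 11.0
d((0, 24), (11, -17)) = 42.45
d((23, 20), (19, 19)) = 4.1231 <-- minimum
d((23, 20), (-7, -2)) = 37.2022
d((23, 20), (-22, -11)) = 54.6443
d((23, 20), (12, 28)) = 13.6015
d((23, 20), (-11, 24)) = 34.2345
d((23, 20), (11, -17)) = 38.8973
d((19, 19), (-7, -2)) = 33.4215
d((19, 19), (-22, -11)) = 50.8035
d((19, 19), (12, 28)) = 11.4018
d((19, 19), (-11, 24)) = 30.4138
d((19, 19), (11, -17)) = 36.8782
d((-7, -2), (-22, -11)) = 17.4929
d((-7, -2), (12, 28)) = 35.5106
d((-7, -2), (-11, 24)) = 26.3059
d((-7, -2), (11, -17)) = 23.4307
d((-22, -11), (12, 28)) = 51.7397
d((-22, -11), (-11, 24)) = 36.6879
d((-22, -11), (11, -17)) = 33.541
d((12, 28), (-11, 24)) = 23.3452
d((12, 28), (11, -17)) = 45.0111
d((-11, 24), (11, -17)) = 46.5296

Closest pair: (23, 20) and (19, 19) with distance 4.1231

The closest pair is (23, 20) and (19, 19) with Euclidean distance 4.1231. For 9 points, brute-force pairwise comparison is shown above. For large n, the divide-and-conquer algorithm (sort by x, recurse on halves, check the dividing strip) achieves O(n log n).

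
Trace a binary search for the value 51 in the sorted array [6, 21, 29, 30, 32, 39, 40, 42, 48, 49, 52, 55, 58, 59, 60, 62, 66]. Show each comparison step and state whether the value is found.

Binary search for 51 in [6, 21, 29, 30, 32, 39, 40, 42, 48, 49, 52, 55, 58, 59, 60, 62, 66]:

lo=0, hi=16, mid=8, arr[mid]=48 -> 48 < 51, search right half
lo=9, hi=16, mid=12, arr[mid]=58 -> 58 > 51, search left half
lo=9, hi=11, mid=10, arr[mid]=52 -> 52 > 51, search left half
lo=9, hi=9, mid=9, arr[mid]=49 -> 49 < 51, search right half
lo=10 > hi=9, target 51 not found

Binary search determines that 51 is not in the array after 4 comparisons. The search space was exhausted without finding the target.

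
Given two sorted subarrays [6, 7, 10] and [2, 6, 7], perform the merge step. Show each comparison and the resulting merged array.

Merging process:

Compare 6 vs 2: take 2 from right. Merged: [2]
Compare 6 vs 6: take 6 from left. Merged: [2, 6]
Compare 7 vs 6: take 6 from right. Merged: [2, 6, 6]
Compare 7 vs 7: take 7 from left. Merged: [2, 6, 6, 7]
Compare 10 vs 7: take 7 from right. Merged: [2, 6, 6, 7, 7]
Append remaining from left: [10]. Merged: [2, 6, 6, 7, 7, 10]

Final merged array: [2, 6, 6, 7, 7, 10]
Total comparisons: 5

The merged array is [2, 6, 6, 7, 7, 10], requiring 5 comparisons. The merge step runs in O(n) time where n is the total number of elements.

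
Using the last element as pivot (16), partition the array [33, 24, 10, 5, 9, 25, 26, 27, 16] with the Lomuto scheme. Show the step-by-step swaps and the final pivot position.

Lomuto partition with pivot = 16:

Initial array: [33, 24, 10, 5, 9, 25, 26, 27, 16]

arr[0]=33 > 16: no swap
arr[1]=24 > 16: no swap
arr[2]=10 <= 16: swap with position 0, array becomes [10, 24, 33, 5, 9, 25, 26, 27, 16]
arr[3]=5 <= 16: swap with position 1, array becomes [10, 5, 33, 24, 9, 25, 26, 27, 16]
arr[4]=9 <= 16: swap with position 2, array becomes [10, 5, 9, 24, 33, 25, 26, 27, 16]
arr[5]=25 > 16: no swap
arr[6]=26 > 16: no swap
arr[7]=27 > 16: no swap

Place pivot at position 3: [10, 5, 9, 16, 33, 25, 26, 27, 24]
Pivot position: 3

After partitioning with pivot 16, the array becomes [10, 5, 9, 16, 33, 25, 26, 27, 24]. The pivot is placed at index 3. All elements to the left of the pivot are <= 16, and all elements to the right are > 16.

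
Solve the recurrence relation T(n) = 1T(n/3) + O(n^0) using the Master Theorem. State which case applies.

Master Theorem for T(n) = 1T(n/3) + O(n^0):

a = 1, b = 3, c = 0
log_b(a) = log_3(1) = 0.0000

Case 2: c = 0 = log_3(1) = 0.0000
T(n) = O(n^0 log n) = O(log n)

For T(n) = 1T(n/3) + O(n^0): log_3(1) = 0.0000. This is Case 2 of the Master Theorem (c = log_b(a), equal work at all levels), giving O(log n).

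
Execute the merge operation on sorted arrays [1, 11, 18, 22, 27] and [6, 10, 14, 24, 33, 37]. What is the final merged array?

Merging process:

Compare 1 vs 6: take 1 from left. Merged: [1]
Compare 11 vs 6: take 6 from right. Merged: [1, 6]
Compare 11 vs 10: take 10 from right. Merged: [1, 6, 10]
Compare 11 vs 14: take 11 from left. Merged: [1, 6, 10, 11]
Compare 18 vs 14: take 14 from right. Merged: [1, 6, 10, 11, 14]
Compare 18 vs 24: take 18 from left. Merged: [1, 6, 10, 11, 14, 18]
Compare 22 vs 24: take 22 from left. Merged: [1, 6, 10, 11, 14, 18, 22]
Compare 27 vs 24: take 24 from right. Merged: [1, 6, 10, 11, 14, 18, 22, 24]
Compare 27 vs 33: take 27 from left. Merged: [1, 6, 10, 11, 14, 18, 22, 24, 27]
Append remaining from right: [33, 37]. Merged: [1, 6, 10, 11, 14, 18, 22, 24, 27, 33, 37]

Final merged array: [1, 6, 10, 11, 14, 18, 22, 24, 27, 33, 37]
Total comparisons: 9

The merged array is [1, 6, 10, 11, 14, 18, 22, 24, 27, 33, 37], requiring 9 comparisons. The merge step runs in O(n) time where n is the total number of elements.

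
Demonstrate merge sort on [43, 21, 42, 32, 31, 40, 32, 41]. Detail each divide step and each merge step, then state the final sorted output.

Merge sort trace:

Split: [43, 21, 42, 32, 31, 40, 32, 41] -> [43, 21, 42, 32] and [31, 40, 32, 41]
  Split: [43, 21, 42, 32] -> [43, 21] and [42, 32]
    Split: [43, 21] -> [43] and [21]
    Merge: [43] + [21] -> [21, 43]
    Split: [42, 32] -> [42] and [32]
    Merge: [42] + [32] -> [32, 42]
  Merge: [21, 43] + [32, 42] -> [21, 32, 42, 43]
  Split: [31, 40, 32, 41] -> [31, 40] and [32, 41]
    Split: [31, 40] -> [31] and [40]
    Merge: [31] + [40] -> [31, 40]
    Split: [32, 41] -> [32] and [41]
    Merge: [32] + [41] -> [32, 41]
  Merge: [31, 40] + [32, 41] -> [31, 32, 40, 41]
Merge: [21, 32, 42, 43] + [31, 32, 40, 41] -> [21, 31, 32, 32, 40, 41, 42, 43]

Final sorted array: [21, 31, 32, 32, 40, 41, 42, 43]

The merge sort proceeds by recursively splitting the array and merging sorted halves.
After all merges, the sorted array is [21, 31, 32, 32, 40, 41, 42, 43].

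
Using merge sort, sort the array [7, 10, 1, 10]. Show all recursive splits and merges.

Merge sort trace:

Split: [7, 10, 1, 10] -> [7, 10] and [1, 10]
  Split: [7, 10] -> [7] and [10]
  Merge: [7] + [10] -> [7, 10]
  Split: [1, 10] -> [1] and [10]
  Merge: [1] + [10] -> [1, 10]
Merge: [7, 10] + [1, 10] -> [1, 7, 10, 10]

Final sorted array: [1, 7, 10, 10]

The merge sort proceeds by recursively splitting the array and merging sorted halves.
After all merges, the sorted array is [1, 7, 10, 10].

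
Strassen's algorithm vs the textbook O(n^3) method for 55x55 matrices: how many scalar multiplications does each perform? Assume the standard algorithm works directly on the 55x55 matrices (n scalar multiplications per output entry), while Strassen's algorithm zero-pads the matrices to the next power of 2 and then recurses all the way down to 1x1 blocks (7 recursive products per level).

Matrix multiplication for 55x55 matrices:

Strassen's algorithm requires power-of-2 dimensions. Pad 55x55 to 64x64 (next power of 2).

Standard algorithm: 55^3 = 166375 multiplications
Strassen's algorithm: 7^(log2(64)) = 7^6 = 117649 multiplications
Savings: 166375 - 117649 = 48726 multiplications

Standard: 166375 multiplications (55^3). Strassen: 117649 multiplications (7^6, after padding to 64x64). Strassen reduces 8 recursive multiplications to 7 at each level.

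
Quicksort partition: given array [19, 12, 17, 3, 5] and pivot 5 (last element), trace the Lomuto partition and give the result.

Lomuto partition with pivot = 5:

Initial array: [19, 12, 17, 3, 5]

arr[0]=19 > 5: no swap
arr[1]=12 > 5: no swap
arr[2]=17 > 5: no swap
arr[3]=3 <= 5: swap with position 0, array becomes [3, 12, 17, 19, 5]

Place pivot at position 1: [3, 5, 17, 19, 12]
Pivot position: 1

After partitioning with pivot 5, the array becomes [3, 5, 17, 19, 12]. The pivot is placed at index 1. All elements to the left of the pivot are <= 5, and all elements to the right are > 5.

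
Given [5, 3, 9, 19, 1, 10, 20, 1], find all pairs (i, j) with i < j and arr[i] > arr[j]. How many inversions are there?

Finding inversions in [5, 3, 9, 19, 1, 10, 20, 1]:

(0, 1): arr[0]=5 > arr[1]=3
(0, 4): arr[0]=5 > arr[4]=1
(0, 7): arr[0]=5 > arr[7]=1
(1, 4): arr[1]=3 > arr[4]=1
(1, 7): arr[1]=3 > arr[7]=1
(2, 4): arr[2]=9 > arr[4]=1
(2, 7): arr[2]=9 > arr[7]=1
(3, 4): arr[3]=19 > arr[4]=1
(3, 5): arr[3]=19 > arr[5]=10
(3, 7): arr[3]=19 > arr[7]=1
(5, 7): arr[5]=10 > arr[7]=1
(6, 7): arr[6]=20 > arr[7]=1

Total inversions: 12

The array has 12 inversion(s): (0,1), (0,4), (0,7), (1,4), (1,7), (2,4), (2,7), (3,4), (3,5), (3,7), (5,7), (6,7). Each pair (i,j) satisfies i < j and arr[i] > arr[j].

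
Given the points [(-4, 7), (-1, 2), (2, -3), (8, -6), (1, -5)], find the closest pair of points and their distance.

Computing all pairwise distances among 5 points:

d((-4, 7), (-1, 2)) = 5.831
d((-4, 7), (2, -3)) = 11.6619
d((-4, 7), (8, -6)) = 17.6918
d((-4, 7), (1, -5)) = 13.0
d((-1, 2), (2, -3)) = 5.831
d((-1, 2), (8, -6)) = 12.0416
d((-1, 2), (1, -5)) = 7.2801
d((2, -3), (8, -6)) = 6.7082
d((2, -3), (1, -5)) = 2.2361 <-- minimum
d((8, -6), (1, -5)) = 7.0711

Closest pair: (2, -3) and (1, -5) with distance 2.2361

The closest pair is (2, -3) and (1, -5) with Euclidean distance 2.2361. For 5 points, brute-force pairwise comparison is shown above. For large n, the divide-and-conquer algorithm (sort by x, recurse on halves, check the dividing strip) achieves O(n log n).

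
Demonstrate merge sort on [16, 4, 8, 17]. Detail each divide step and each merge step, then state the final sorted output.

Merge sort trace:

Split: [16, 4, 8, 17] -> [16, 4] and [8, 17]
  Split: [16, 4] -> [16] and [4]
  Merge: [16] + [4] -> [4, 16]
  Split: [8, 17] -> [8] and [17]
  Merge: [8] + [17] -> [8, 17]
Merge: [4, 16] + [8, 17] -> [4, 8, 16, 17]

Final sorted array: [4, 8, 16, 17]

The merge sort proceeds by recursively splitting the array and merging sorted halves.
After all merges, the sorted array is [4, 8, 16, 17].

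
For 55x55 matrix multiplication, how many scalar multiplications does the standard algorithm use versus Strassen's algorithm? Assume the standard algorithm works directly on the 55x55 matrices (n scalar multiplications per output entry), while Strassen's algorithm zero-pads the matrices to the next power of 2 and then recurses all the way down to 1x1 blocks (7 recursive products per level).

Matrix multiplication for 55x55 matrices:

Strassen's algorithm requires power-of-2 dimensions. Pad 55x55 to 64x64 (next power of 2).

Standard algorithm: 55^3 = 166375 multiplications
Strassen's algorithm: 7^(log2(64)) = 7^6 = 117649 multiplications
Savings: 166375 - 117649 = 48726 multiplications

Standard: 166375 multiplications (55^3). Strassen: 117649 multiplications (7^6, after padding to 64x64). Strassen reduces 8 recursive multiplications to 7 at each level.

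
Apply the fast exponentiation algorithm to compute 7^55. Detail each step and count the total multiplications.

Computing 7^55 by squaring (build up from 7^1; each line after the first costs one multiplication):

7^1 = 7
7^2 = (7^1)^2 = 7^2 = 49
7^3 = 7 * 7^2 = 7 * 49 = 343
7^6 = (7^3)^2 = 343^2 = 117649
7^12 = (7^6)^2 = 117649^2 = 13841287201
7^13 = 7 * 7^12 = 7 * 13841287201 = 96889010407
7^26 = (7^13)^2 = 96889010407^2 = 9387480337647754305649
7^27 = 7 * 7^26 = 7 * 9387480337647754305649 = 65712362363534280139543
7^54 = (7^27)^2 = 65712362363534280139543^2 = 4318114567396436564035293097707728087552248849
7^55 = 7 * 7^54 = 7 * 4318114567396436564035293097707728087552248849 = 30226801971775055948247051683954096612865741943

Result: 30226801971775055948247051683954096612865741943
Multiplications needed: 9 (9 lines after 7^1)

7^55 = 30226801971775055948247051683954096612865741943. Using exponentiation by squaring, this requires 9 multiplications. The key idea: if the exponent is even, square the half-power; if odd, multiply by the base once.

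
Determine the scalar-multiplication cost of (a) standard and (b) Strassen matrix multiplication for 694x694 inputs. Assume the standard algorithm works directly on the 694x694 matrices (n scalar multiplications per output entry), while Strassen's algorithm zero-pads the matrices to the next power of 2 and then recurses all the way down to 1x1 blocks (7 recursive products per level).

Matrix multiplication for 694x694 matrices:

Strassen's algorithm requires power-of-2 dimensions. Pad 694x694 to 1024x1024 (next power of 2).

Standard algorithm: 694^3 = 334255384 multiplications
Strassen's algorithm: 7^(log2(1024)) = 7^10 = 282475249 multiplications
Savings: 334255384 - 282475249 = 51780135 multiplications

Standard: 334255384 multiplications (694^3). Strassen: 282475249 multiplications (7^10, after padding to 1024x1024). Strassen reduces 8 recursive multiplications to 7 at each level.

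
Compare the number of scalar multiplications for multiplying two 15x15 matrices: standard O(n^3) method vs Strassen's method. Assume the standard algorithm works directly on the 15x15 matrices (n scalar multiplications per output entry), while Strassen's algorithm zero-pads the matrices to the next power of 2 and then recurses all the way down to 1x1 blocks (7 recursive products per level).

Matrix multiplication for 15x15 matrices:

Strassen's algorithm requires power-of-2 dimensions. Pad 15x15 to 16x16 (next power of 2).

Standard algorithm: 15^3 = 3375 multiplications
Strassen's algorithm: 7^(log2(16)) = 7^4 = 2401 multiplications
Savings: 3375 - 2401 = 974 multiplications

Standard: 3375 multiplications (15^3). Strassen: 2401 multiplications (7^4, after padding to 16x16). Strassen reduces 8 recursive multiplications to 7 at each level.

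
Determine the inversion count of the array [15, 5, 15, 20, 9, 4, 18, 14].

Finding inversions in [15, 5, 15, 20, 9, 4, 18, 14]:

(0, 1): arr[0]=15 > arr[1]=5
(0, 4): arr[0]=15 > arr[4]=9
(0, 5): arr[0]=15 > arr[5]=4
(0, 7): arr[0]=15 > arr[7]=14
(1, 5): arr[1]=5 > arr[5]=4
(2, 4): arr[2]=15 > arr[4]=9
(2, 5): arr[2]=15 > arr[5]=4
(2, 7): arr[2]=15 > arr[7]=14
(3, 4): arr[3]=20 > arr[4]=9
(3, 5): arr[3]=20 > arr[5]=4
(3, 6): arr[3]=20 > arr[6]=18
(3, 7): arr[3]=20 > arr[7]=14
(4, 5): arr[4]=9 > arr[5]=4
(6, 7): arr[6]=18 > arr[7]=14

Total inversions: 14

The array has 14 inversion(s): (0,1), (0,4), (0,5), (0,7), (1,5), (2,4), (2,5), (2,7), (3,4), (3,5), (3,6), (3,7), (4,5), (6,7). Each pair (i,j) satisfies i < j and arr[i] > arr[j].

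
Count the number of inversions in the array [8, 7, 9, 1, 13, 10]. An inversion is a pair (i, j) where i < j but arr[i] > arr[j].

Finding inversions in [8, 7, 9, 1, 13, 10]:

(0, 1): arr[0]=8 > arr[1]=7
(0, 3): arr[0]=8 > arr[3]=1
(1, 3): arr[1]=7 > arr[3]=1
(2, 3): arr[2]=9 > arr[3]=1
(4, 5): arr[4]=13 > arr[5]=10

Total inversions: 5

The array has 5 inversion(s): (0,1), (0,3), (1,3), (2,3), (4,5). Each pair (i,j) satisfies i < j and arr[i] > arr[j].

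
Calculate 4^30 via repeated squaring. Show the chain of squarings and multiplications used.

Computing 4^30 by squaring (build up from 4^1; each line after the first costs one multiplication):

4^1 = 4
4^2 = (4^1)^2 = 4^2 = 16
4^3 = 4 * 4^2 = 4 * 16 = 64
4^6 = (4^3)^2 = 64^2 = 4096
4^7 = 4 * 4^6 = 4 * 4096 = 16384
4^14 = (4^7)^2 = 16384^2 = 268435456
4^15 = 4 * 4^14 = 4 * 268435456 = 1073741824
4^30 = (4^15)^2 = 1073741824^2 = 1152921504606846976

Result: 1152921504606846976
Multiplications needed: 7 (7 lines after 4^1)

4^30 = 1152921504606846976. Using exponentiation by squaring, this requires 7 multiplications. The key idea: if the exponent is even, square the half-power; if odd, multiply by the base once.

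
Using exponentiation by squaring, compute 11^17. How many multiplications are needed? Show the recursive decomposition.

Computing 11^17 by squaring (build up from 11^1; each line after the first costs one multiplication):

11^1 = 11
11^2 = (11^1)^2 = 11^2 = 121
11^4 = (11^2)^2 = 121^2 = 14641
11^8 = (11^4)^2 = 14641^2 = 214358881
11^16 = (11^8)^2 = 214358881^2 = 45949729863572161
11^17 = 11 * 11^16 = 11 * 45949729863572161 = 505447028499293771

Result: 505447028499293771
Multiplications needed: 5 (5 lines after 11^1)

11^17 = 505447028499293771. Using exponentiation by squaring, this requires 5 multiplications. The key idea: if the exponent is even, square the half-power; if odd, multiply by the base once.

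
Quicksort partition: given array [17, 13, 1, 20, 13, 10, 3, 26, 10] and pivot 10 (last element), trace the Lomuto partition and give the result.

Lomuto partition with pivot = 10:

Initial array: [17, 13, 1, 20, 13, 10, 3, 26, 10]

arr[0]=17 > 10: no swap
arr[1]=13 > 10: no swap
arr[2]=1 <= 10: swap with position 0, array becomes [1, 13, 17, 20, 13, 10, 3, 26, 10]
arr[3]=20 > 10: no swap
arr[4]=13 > 10: no swap
arr[5]=10 <= 10: swap with position 1, array becomes [1, 10, 17, 20, 13, 13, 3, 26, 10]
arr[6]=3 <= 10: swap with position 2, array becomes [1, 10, 3, 20, 13, 13, 17, 26, 10]
arr[7]=26 > 10: no swap

Place pivot at position 3: [1, 10, 3, 10, 13, 13, 17, 26, 20]
Pivot position: 3

After partitioning with pivot 10, the array becomes [1, 10, 3, 10, 13, 13, 17, 26, 20]. The pivot is placed at index 3. All elements to the left of the pivot are <= 10, and all elements to the right are > 10.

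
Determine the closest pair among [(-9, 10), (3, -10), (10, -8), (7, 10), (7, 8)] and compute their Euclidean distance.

Computing all pairwise distances among 5 points:

d((-9, 10), (3, -10)) = 23.3238
d((-9, 10), (10, -8)) = 26.1725
d((-9, 10), (7, 10)) = 16.0
d((-9, 10), (7, 8)) = 16.1245
d((3, -10), (10, -8)) = 7.2801
d((3, -10), (7, 10)) = 20.3961
d((3, -10), (7, 8)) = 18.4391
d((10, -8), (7, 10)) = 18.2483
d((10, -8), (7, 8)) = 16.2788
d((7, 10), (7, 8)) = 2.0 <-- minimum

Closest pair: (7, 10) and (7, 8) with distance 2.0

The closest pair is (7, 10) and (7, 8) with Euclidean distance 2.0. For 5 points, brute-force pairwise comparison is shown above. For large n, the divide-and-conquer algorithm (sort by x, recurse on halves, check the dividing strip) achieves O(n log n).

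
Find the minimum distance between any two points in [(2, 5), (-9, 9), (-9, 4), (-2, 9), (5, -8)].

Computing all pairwise distances among 5 points:

d((2, 5), (-9, 9)) = 11.7047
d((2, 5), (-9, 4)) = 11.0454
d((2, 5), (-2, 9)) = 5.6569
d((2, 5), (5, -8)) = 13.3417
d((-9, 9), (-9, 4)) = 5.0 <-- minimum
d((-9, 9), (-2, 9)) = 7.0
d((-9, 9), (5, -8)) = 22.0227
d((-9, 4), (-2, 9)) = 8.6023
d((-9, 4), (5, -8)) = 18.4391
d((-2, 9), (5, -8)) = 18.3848

Closest pair: (-9, 9) and (-9, 4) with distance 5.0

The closest pair is (-9, 9) and (-9, 4) with Euclidean distance 5.0. For 5 points, brute-force pairwise comparison is shown above. For large n, the divide-and-conquer algorithm (sort by x, recurse on halves, check the dividing strip) achieves O(n log n).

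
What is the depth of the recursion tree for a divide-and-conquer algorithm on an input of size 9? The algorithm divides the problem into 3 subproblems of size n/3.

For divide and conquer with division factor 3:

Problem sizes at each level:
Level 0: 9
Level 1: 3
Level 2: 1

The root is level 0 and the size-1 base case is level 2 (the tree spans levels 0 through 2, i.e. 3 levels counting the root), so the depth is the number of divisions: log_3(9) = 2

The recursion tree depth is log_3(9) = 2. At each level, the problem size is divided by 3, so it takes 2 divisions to reduce to a base case of size 1. The algorithm makes 3 recursive calls at each level.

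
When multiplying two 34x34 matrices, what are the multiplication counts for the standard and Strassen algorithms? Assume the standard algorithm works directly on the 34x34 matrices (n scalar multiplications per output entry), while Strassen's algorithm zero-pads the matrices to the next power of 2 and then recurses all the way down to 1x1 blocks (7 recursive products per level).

Matrix multiplication for 34x34 matrices:

Strassen's algorithm requires power-of-2 dimensions. Pad 34x34 to 64x64 (next power of 2).

Standard algorithm: 34^3 = 39304 multiplications
Strassen's algorithm: 7^(log2(64)) = 7^6 = 117649 multiplications
Difference: 39304 - 117649 = -78345 (Strassen uses MORE here due to padding overhead — for small or just-over-power-of-2 n, padding can outweigh the per-level savings)

Standard: 39304 multiplications (34^3). Strassen: 117649 multiplications (7^6, after padding to 64x64). Strassen reduces 8 recursive multiplications to 7 at each level.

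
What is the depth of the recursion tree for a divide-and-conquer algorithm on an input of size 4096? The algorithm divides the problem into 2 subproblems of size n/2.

For divide and conquer with division factor 2:

Problem sizes at each level:
Level 0: 4096
Level 1: 2048
Level 2: 1024
Level 3: 512
Level 4: 256
Level 5: 128
Level 6: 64
Level 7: 32
Level 8: 16
Level 9: 8
Level 10: 4
Level 11: 2
Level 12: 1

The root is level 0 and the size-1 base case is level 12 (the tree spans levels 0 through 12, i.e. 13 levels counting the root), so the depth is the number of divisions: log_2(4096) = 12

The recursion tree depth is log_2(4096) = 12. At each level, the problem size is divided by 2, so it takes 12 divisions to reduce to a base case of size 1. The algorithm makes 2 recursive calls at each level.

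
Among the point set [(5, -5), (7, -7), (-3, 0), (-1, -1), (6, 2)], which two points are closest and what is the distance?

Computing all pairwise distances among 5 points:

d((5, -5), (7, -7)) = 2.8284
d((5, -5), (-3, 0)) = 9.434
d((5, -5), (-1, -1)) = 7.2111
d((5, -5), (6, 2)) = 7.0711
d((7, -7), (-3, 0)) = 12.2066
d((7, -7), (-1, -1)) = 10.0
d((7, -7), (6, 2)) = 9.0554
d((-3, 0), (-1, -1)) = 2.2361 <-- minimum
d((-3, 0), (6, 2)) = 9.2195
d((-1, -1), (6, 2)) = 7.6158

Closest pair: (-3, 0) and (-1, -1) with distance 2.2361

The closest pair is (-3, 0) and (-1, -1) with Euclidean distance 2.2361. For 5 points, brute-force pairwise comparison is shown above. For large n, the divide-and-conquer algorithm (sort by x, recurse on halves, check the dividing strip) achieves O(n log n).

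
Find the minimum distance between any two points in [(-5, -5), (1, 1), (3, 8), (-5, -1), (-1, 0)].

Computing all pairwise distances among 5 points:

d((-5, -5), (1, 1)) = 8.4853
d((-5, -5), (3, 8)) = 15.2643
d((-5, -5), (-5, -1)) = 4.0
d((-5, -5), (-1, 0)) = 6.4031
d((1, 1), (3, 8)) = 7.2801
d((1, 1), (-5, -1)) = 6.3246
d((1, 1), (-1, 0)) = 2.2361 <-- minimum
d((3, 8), (-5, -1)) = 12.0416
d((3, 8), (-1, 0)) = 8.9443
d((-5, -1), (-1, 0)) = 4.1231

Closest pair: (1, 1) and (-1, 0) with distance 2.2361

The closest pair is (1, 1) and (-1, 0) with Euclidean distance 2.2361. For 5 points, brute-force pairwise comparison is shown above. For large n, the divide-and-conquer algorithm (sort by x, recurse on halves, check the dividing strip) achieves O(n log n).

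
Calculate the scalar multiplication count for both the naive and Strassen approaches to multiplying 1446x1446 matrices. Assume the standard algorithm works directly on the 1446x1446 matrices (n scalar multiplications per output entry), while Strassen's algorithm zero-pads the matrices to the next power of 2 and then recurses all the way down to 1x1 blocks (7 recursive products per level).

Matrix multiplication for 1446x1446 matrices:

Strassen's algorithm requires power-of-2 dimensions. Pad 1446x1446 to 2048x2048 (next power of 2).

Standard algorithm: 1446^3 = 3023464536 multiplications
Strassen's algorithm: 7^(log2(2048)) = 7^11 = 1977326743 multiplications
Savings: 3023464536 - 1977326743 = 1046137793 multiplications

Standard: 3023464536 multiplications (1446^3). Strassen: 1977326743 multiplications (7^11, after padding to 2048x2048). Strassen reduces 8 recursive multiplications to 7 at each level.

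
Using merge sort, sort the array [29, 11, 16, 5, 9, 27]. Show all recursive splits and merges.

Merge sort trace:

Split: [29, 11, 16, 5, 9, 27] -> [29, 11, 16] and [5, 9, 27]
  Split: [29, 11, 16] -> [29] and [11, 16]
    Split: [11, 16] -> [11] and [16]
    Merge: [11] + [16] -> [11, 16]
  Merge: [29] + [11, 16] -> [11, 16, 29]
  Split: [5, 9, 27] -> [5] and [9, 27]
    Split: [9, 27] -> [9] and [27]
    Merge: [9] + [27] -> [9, 27]
  Merge: [5] + [9, 27] -> [5, 9, 27]
Merge: [11, 16, 29] + [5, 9, 27] -> [5, 9, 11, 16, 27, 29]

Final sorted array: [5, 9, 11, 16, 27, 29]

The merge sort proceeds by recursively splitting the array and merging sorted halves.
After all merges, the sorted array is [5, 9, 11, 16, 27, 29].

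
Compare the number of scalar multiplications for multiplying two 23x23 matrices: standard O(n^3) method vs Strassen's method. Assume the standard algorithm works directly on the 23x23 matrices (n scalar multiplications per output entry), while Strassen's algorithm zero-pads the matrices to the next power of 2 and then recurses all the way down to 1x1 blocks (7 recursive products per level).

Matrix multiplication for 23x23 matrices:

Strassen's algorithm requires power-of-2 dimensions. Pad 23x23 to 32x32 (next power of 2).

Standard algorithm: 23^3 = 12167 multiplications
Strassen's algorithm: 7^(log2(32)) = 7^5 = 16807 multiplications
Difference: 12167 - 16807 = -4640 (Strassen uses MORE here due to padding overhead — for small or just-over-power-of-2 n, padding can outweigh the per-level savings)

Standard: 12167 multiplications (23^3). Strassen: 16807 multiplications (7^5, after padding to 32x32). Strassen reduces 8 recursive multiplications to 7 at each level.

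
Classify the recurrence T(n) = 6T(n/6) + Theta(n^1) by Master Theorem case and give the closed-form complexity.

Master Theorem for T(n) = 6T(n/6) + O(n^1):

a = 6, b = 6, c = 1
log_b(a) = log_6(6) = 1.0000

Case 2: c = 1 = log_6(6) = 1.0000
T(n) = O(n^1 log n) = O(n log n)

For T(n) = 6T(n/6) + O(n^1): log_6(6) = 1.0000. This is Case 2 of the Master Theorem (c = log_b(a), equal work at all levels), giving O(n log n).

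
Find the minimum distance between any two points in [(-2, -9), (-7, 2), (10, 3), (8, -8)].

Computing all pairwise distances among 4 points:

d((-2, -9), (-7, 2)) = 12.083
d((-2, -9), (10, 3)) = 16.9706
d((-2, -9), (8, -8)) = 10.0499 <-- minimum
d((-7, 2), (10, 3)) = 17.0294
d((-7, 2), (8, -8)) = 18.0278
d((10, 3), (8, -8)) = 11.1803

Closest pair: (-2, -9) and (8, -8) with distance 10.0499

The closest pair is (-2, -9) and (8, -8) with Euclidean distance 10.0499. For 4 points, brute-force pairwise comparison is shown above. For large n, the divide-and-conquer algorithm (sort by x, recurse on halves, check the dividing strip) achieves O(n log n).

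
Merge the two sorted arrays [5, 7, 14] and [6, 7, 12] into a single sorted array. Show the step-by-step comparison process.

Merging process:

Compare 5 vs 6: take 5 from left. Merged: [5]
Compare 7 vs 6: take 6 from right. Merged: [5, 6]
Compare 7 vs 7: take 7 from left. Merged: [5, 6, 7]
Compare 14 vs 7: take 7 from right. Merged: [5, 6, 7, 7]
Compare 14 vs 12: take 12 from right. Merged: [5, 6, 7, 7, 12]
Append remaining from left: [14]. Merged: [5, 6, 7, 7, 12, 14]

Final merged array: [5, 6, 7, 7, 12, 14]
Total comparisons: 5

The merged array is [5, 6, 7, 7, 12, 14], requiring 5 comparisons. The merge step runs in O(n) time where n is the total number of elements.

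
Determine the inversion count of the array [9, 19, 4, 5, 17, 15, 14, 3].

Finding inversions in [9, 19, 4, 5, 17, 15, 14, 3]:

(0, 2): arr[0]=9 > arr[2]=4
(0, 3): arr[0]=9 > arr[3]=5
(0, 7): arr[0]=9 > arr[7]=3
(1, 2): arr[1]=19 > arr[2]=4
(1, 3): arr[1]=19 > arr[3]=5
(1, 4): arr[1]=19 > arr[4]=17
(1, 5): arr[1]=19 > arr[5]=15
(1, 6): arr[1]=19 > arr[6]=14
(1, 7): arr[1]=19 > arr[7]=3
(2, 7): arr[2]=4 > arr[7]=3
(3, 7): arr[3]=5 > arr[7]=3
(4, 5): arr[4]=17 > arr[5]=15
(4, 6): arr[4]=17 > arr[6]=14
(4, 7): arr[4]=17 > arr[7]=3
(5, 6): arr[5]=15 > arr[6]=14
(5, 7): arr[5]=15 > arr[7]=3
(6, 7): arr[6]=14 > arr[7]=3

Total inversions: 17

The array has 17 inversion(s): (0,2), (0,3), (0,7), (1,2), (1,3), (1,4), (1,5), (1,6), (1,7), (2,7), (3,7), (4,5), (4,6), (4,7), (5,6), (5,7), (6,7). Each pair (i,j) satisfies i < j and arr[i] > arr[j].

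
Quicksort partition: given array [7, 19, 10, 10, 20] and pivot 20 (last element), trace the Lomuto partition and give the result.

Lomuto partition with pivot = 20:

Initial array: [7, 19, 10, 10, 20]

arr[0]=7 <= 20: swap with position 0, array becomes [7, 19, 10, 10, 20]
arr[1]=19 <= 20: swap with position 1, array becomes [7, 19, 10, 10, 20]
arr[2]=10 <= 20: swap with position 2, array becomes [7, 19, 10, 10, 20]
arr[3]=10 <= 20: swap with position 3, array becomes [7, 19, 10, 10, 20]

Place pivot at position 4: [7, 19, 10, 10, 20]
Pivot position: 4

After partitioning with pivot 20, the array becomes [7, 19, 10, 10, 20]. The pivot is placed at index 4. All elements to the left of the pivot are <= 20, and all elements to the right are > 20.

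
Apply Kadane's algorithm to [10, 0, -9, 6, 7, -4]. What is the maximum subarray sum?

Using Kadane's algorithm on [10, 0, -9, 6, 7, -4]:

Scanning through the array:
Position 1 (value 0): max_ending_here = 10, max_so_far = 10
Position 2 (value -9): max_ending_here = 1, max_so_far = 10
Position 3 (value 6): max_ending_here = 7, max_so_far = 10
Position 4 (value 7): max_ending_here = 14, max_so_far = 14
Position 5 (value -4): max_ending_here = 10, max_so_far = 14

Maximum subarray: [10, 0, -9, 6, 7]
Maximum sum: 14

The maximum subarray is [10, 0, -9, 6, 7] with sum 14. This subarray runs from index 0 to index 4.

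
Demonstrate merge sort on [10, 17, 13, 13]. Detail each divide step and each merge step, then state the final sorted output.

Merge sort trace:

Split: [10, 17, 13, 13] -> [10, 17] and [13, 13]
  Split: [10, 17] -> [10] and [17]
  Merge: [10] + [17] -> [10, 17]
  Split: [13, 13] -> [13] and [13]
  Merge: [13] + [13] -> [13, 13]
Merge: [10, 17] + [13, 13] -> [10, 13, 13, 17]

Final sorted array: [10, 13, 13, 17]

The merge sort proceeds by recursively splitting the array and merging sorted halves.
After all merges, the sorted array is [10, 13, 13, 17].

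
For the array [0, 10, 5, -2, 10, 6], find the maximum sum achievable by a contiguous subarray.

Using Kadane's algorithm on [0, 10, 5, -2, 10, 6]:

Scanning through the array:
Position 1 (value 10): max_ending_here = 10, max_so_far = 10
Position 2 (value 5): max_ending_here = 15, max_so_far = 15
Position 3 (value -2): max_ending_here = 13, max_so_far = 15
Position 4 (value 10): max_ending_here = 23, max_so_far = 23
Position 5 (value 6): max_ending_here = 29, max_so_far = 29

Maximum subarray: [0, 10, 5, -2, 10, 6]
Maximum sum: 29

The maximum subarray is [0, 10, 5, -2, 10, 6] with sum 29. This subarray runs from index 0 to index 5.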